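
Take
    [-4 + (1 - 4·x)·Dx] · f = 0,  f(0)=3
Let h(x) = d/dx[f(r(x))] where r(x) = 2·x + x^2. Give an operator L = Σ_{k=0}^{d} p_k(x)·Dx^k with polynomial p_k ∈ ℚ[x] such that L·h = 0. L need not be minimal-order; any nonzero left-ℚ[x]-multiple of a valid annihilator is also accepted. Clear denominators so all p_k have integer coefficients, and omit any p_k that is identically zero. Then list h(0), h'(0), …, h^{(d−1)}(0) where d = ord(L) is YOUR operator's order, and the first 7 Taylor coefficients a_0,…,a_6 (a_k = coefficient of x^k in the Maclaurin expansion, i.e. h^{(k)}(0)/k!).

L = (17 + 24·x + 12·x^2) + (-1 + 7·x + 12·x^2 + 4·x^3)·Dx  (order 1).
h: a_k = 24, 408, 5184, 58560, 620160, 6304896, 62318592, …
ICs: h(0) = 24.

f: a_k = 3, 12, 48, 192, 768, 3072, 12288, …
L₀ from L_f via x↦r, Dx↦r'^{-1}Dx.
h=h₀': d/dx-closure on L₀ ⇒ L.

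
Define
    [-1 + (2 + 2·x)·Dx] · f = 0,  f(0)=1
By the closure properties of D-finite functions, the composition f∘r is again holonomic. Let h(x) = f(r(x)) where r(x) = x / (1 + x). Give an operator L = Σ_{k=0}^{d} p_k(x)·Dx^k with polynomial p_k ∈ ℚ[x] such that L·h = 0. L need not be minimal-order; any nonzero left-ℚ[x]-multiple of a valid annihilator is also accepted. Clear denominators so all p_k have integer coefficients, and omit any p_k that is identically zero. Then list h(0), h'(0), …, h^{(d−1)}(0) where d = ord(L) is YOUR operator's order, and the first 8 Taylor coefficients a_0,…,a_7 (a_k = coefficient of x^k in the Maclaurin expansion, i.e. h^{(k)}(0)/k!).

f: a_k = 1, 1/2, -1/8, 1/16, -5/128, 7/256, -21/1024, 33/2048, …
Change of var in L_f (x↦r) gives L₀.
L = -1 + (2 + 6·x + 4·x^2)·Dx  (order 1).
h: a_k = 1, 1/2, -5/8, 13/16, -141/128, 399/256, -2353/1024, 7205/2048, …
ICs: h(0) = 1.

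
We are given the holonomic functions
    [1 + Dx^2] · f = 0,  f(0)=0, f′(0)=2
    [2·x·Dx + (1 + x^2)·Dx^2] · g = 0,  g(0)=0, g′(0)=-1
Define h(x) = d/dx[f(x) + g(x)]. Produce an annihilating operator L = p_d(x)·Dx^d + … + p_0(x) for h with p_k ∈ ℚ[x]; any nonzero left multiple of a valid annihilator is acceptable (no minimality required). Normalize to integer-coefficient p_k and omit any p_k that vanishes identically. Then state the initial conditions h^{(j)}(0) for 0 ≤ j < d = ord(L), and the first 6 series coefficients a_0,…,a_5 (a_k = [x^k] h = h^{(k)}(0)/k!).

L = (-22·x + 28·x^3 + 2·x^5) + (-1 + 7·x^2 + 9·x^4 + x^6)·Dx + (-22·x + 28·x^3 + 2·x^5)·Dx^2 + (-1 + 7·x^2 + 9·x^4 + x^6)·Dx^3  (order 3).
h: a_k = 1, 0, 0, 0, -11/12, 0, …
ICs: h(0) = 1, h′(0) = 0, h′′(0) = 0.

f: a_k = 0, 2, 0, -1/3, 0, 1/60, …
g: a_k = 0, -1, 0, 1/3, 0, -1/5, …
L₀ := lclm(L_f,L_g); ord L₀ ≤ 2+2.
Derive L from L₀ (diff closure).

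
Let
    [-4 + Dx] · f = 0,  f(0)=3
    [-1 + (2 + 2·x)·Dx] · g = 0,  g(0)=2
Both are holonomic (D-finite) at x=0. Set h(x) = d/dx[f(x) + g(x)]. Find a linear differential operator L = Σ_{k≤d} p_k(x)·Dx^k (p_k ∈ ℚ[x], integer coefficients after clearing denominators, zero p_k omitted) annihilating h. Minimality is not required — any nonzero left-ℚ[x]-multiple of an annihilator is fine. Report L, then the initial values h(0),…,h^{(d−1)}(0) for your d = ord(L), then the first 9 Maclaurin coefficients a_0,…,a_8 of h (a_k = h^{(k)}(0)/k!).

L = (-44 - 32·x) + (-61 - 128·x - 64·x^2)·Dx + (18 + 34·x + 16·x^2)·Dx^2  (order 2).
h: a_k = 13, 95/2, 771/8, 2043/16, 16419/128, 130757/1280, 1052041/15360, 8343563/215040, 67784539/3440640, …
ICs: h(0) = 13, h′(0) = 95/2.

f: a_k = 3, 12, 24, 32, 32, 128/5, 256/15, 1024/105, 512/105, …
g: a_k = 2, 1, -1/4, 1/8, -5/64, 7/128, -21/512, 33/1024, -429/16384, …
h₀=f+g: left-lcm gives L₀, ord ≤ 2.
h₀' ⇒ L via d/dx closure of L₀.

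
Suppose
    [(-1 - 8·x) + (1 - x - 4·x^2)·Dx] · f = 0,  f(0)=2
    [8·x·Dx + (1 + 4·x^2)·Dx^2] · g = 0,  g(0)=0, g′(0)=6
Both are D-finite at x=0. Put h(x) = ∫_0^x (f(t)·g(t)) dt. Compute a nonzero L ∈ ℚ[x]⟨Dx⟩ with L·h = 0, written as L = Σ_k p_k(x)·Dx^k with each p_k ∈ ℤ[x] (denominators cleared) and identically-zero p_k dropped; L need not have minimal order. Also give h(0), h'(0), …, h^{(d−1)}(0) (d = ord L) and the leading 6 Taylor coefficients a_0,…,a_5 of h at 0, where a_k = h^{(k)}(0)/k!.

L = (8 + 8·x + 96·x^2)·Dx + (2 + 8·x + 16·x^2 + 96·x^3)·Dx^2 + (-1 + x + 4·x^3 + 16·x^4)·Dx^3  (order 3).
h: a_k = 0, 0, 6, 4, 11, 92/5, …
ICs: h(0) = 0, h′(0) = 0, h′′(0) = 12.

f: a_k = 2, 2, 10, 18, 58, 130, …
g: a_k = 0, 6, 0, -8, 0, 96/5, …
L₀ := L_f ⊗_s L_g (sym. prod.), ord ≤ 2.
h=∫₀ˣh₀: take L = L₀·Dx.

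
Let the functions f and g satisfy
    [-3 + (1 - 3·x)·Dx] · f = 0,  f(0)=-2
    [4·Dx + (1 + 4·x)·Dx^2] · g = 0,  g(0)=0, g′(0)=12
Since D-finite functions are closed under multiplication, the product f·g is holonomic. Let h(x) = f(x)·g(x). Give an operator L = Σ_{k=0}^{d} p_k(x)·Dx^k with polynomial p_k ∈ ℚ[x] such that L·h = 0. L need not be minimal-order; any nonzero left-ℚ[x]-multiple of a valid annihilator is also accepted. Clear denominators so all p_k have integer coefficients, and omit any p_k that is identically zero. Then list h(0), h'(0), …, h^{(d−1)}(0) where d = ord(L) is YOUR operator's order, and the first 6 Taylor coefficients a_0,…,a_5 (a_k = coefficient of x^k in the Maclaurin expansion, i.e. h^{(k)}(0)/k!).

L = 12 + (2 + 36·x)·Dx + (-1 - x + 12·x^2)·Dx^2  (order 2).
h: a_k = 0, -24, -24, -200, -216, -9384/5, …
ICs: h(0) = 0, h′(0) = -24.

f: a_k = -2, -6, -18, -54, -162, -486, …
g: a_k = 0, 12, -24, 64, -192, 3072/5, …
L₀ := L_f ⊗_s L_g (sym. prod.), ord ≤ 2.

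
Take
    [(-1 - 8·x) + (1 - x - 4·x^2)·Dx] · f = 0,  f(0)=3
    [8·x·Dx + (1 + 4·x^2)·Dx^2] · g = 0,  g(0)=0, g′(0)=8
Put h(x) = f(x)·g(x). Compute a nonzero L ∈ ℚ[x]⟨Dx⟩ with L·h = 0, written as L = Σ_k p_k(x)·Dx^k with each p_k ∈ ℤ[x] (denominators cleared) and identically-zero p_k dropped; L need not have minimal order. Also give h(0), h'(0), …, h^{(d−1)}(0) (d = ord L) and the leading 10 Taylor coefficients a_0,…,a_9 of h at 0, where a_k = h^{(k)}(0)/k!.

L = (8 + 8·x + 96·x^2) + (2 + 8·x + 16·x^2 + 96·x^3)·Dx + (-1 + x + 4·x^3 + 16·x^4)·Dx^2  (order 2).
h: a_k = 0, 24, 24, 88, 184, 3064/5, 6744/5, 25064/7, 314152/35, 2517976/105, …
ICs: h(0) = 0, h′(0) = 24.

f: a_k = 3, 3, 15, 27, 87, 195, 543, 1323, 3495, 8787, …
g: a_k = 0, 8, 0, -32/3, 0, 128/5, 0, -512/7, 0, 2048/9, …
L₀ := L_f ⊗_s L_g (sym. prod.), ord ≤ 2.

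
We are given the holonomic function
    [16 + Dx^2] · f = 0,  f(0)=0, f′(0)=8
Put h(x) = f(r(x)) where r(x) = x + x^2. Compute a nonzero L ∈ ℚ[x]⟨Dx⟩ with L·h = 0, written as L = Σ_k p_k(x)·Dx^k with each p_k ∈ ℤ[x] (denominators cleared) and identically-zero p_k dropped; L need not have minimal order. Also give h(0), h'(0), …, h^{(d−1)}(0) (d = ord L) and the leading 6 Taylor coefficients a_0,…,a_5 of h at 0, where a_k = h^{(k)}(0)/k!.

L = (16 + 96·x + 192·x^2 + 128·x^3) - 2·Dx + (1 + 2·x)·Dx^2  (order 2).
h: a_k = 0, 8, 8, -64/3, -64, -704/15, …
ICs: h(0) = 0, h′(0) = 8.

f: a_k = 0, 8, 0, -64/3, 0, 256/15, …
f∘r: x↦r, Dx↦Dx/r' in L_f ⇒ L₀.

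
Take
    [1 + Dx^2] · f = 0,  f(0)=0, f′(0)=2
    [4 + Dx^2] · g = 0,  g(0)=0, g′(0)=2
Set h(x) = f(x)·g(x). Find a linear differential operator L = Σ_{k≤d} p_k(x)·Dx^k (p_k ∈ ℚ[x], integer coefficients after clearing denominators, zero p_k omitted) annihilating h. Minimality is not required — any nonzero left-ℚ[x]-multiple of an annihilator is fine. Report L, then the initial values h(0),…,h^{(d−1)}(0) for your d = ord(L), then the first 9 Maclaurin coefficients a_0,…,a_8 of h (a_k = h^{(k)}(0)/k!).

f: a_k = 0, 2, 0, -1/3, 0, 1/60, 0, -1/2520, 0, …
g: a_k = 0, 2, 0, -4/3, 0, 4/15, 0, -8/315, 0, …
h₀=f·g: eliminate ⇒ L₀, order ≤ 2·2.
L = 9 + 10·Dx^2 + Dx^4  (order 4).
h: a_k = 0, 0, 4, 0, -10/3, 0, 91/90, 0, -41/252, …
ICs: h(0) = 0, h′(0) = 0, h′′(0) = 8, h′′′(0) = 0.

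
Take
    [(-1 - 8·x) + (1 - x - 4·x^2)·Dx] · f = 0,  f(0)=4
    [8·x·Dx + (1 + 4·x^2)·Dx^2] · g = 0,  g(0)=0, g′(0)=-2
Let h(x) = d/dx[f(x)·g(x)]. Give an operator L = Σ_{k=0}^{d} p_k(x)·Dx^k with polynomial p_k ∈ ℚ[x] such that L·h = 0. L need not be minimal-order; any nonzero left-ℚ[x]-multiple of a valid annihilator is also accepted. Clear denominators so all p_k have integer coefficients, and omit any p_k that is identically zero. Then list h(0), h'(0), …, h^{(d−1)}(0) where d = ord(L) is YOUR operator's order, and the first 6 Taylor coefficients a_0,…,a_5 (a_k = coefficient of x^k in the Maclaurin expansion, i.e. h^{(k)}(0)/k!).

f: a_k = 4, 4, 20, 36, 116, 260, …
g: a_k = 0, -2, 0, 8/3, 0, -32/5, …
Sym-product of L_f,L_g gives L₀ (≤ ord 2).
Differentiate: ansatz ord ≤ ord L₀ ⇒ L.
L = (14 + 408·x^2 + 384·x^3 + 2304·x^4) + (4 + 34·x + 48·x^2 + 280·x^3 + 384·x^4 + 1536·x^5)·Dx + (-1 - 11·x^2 + 16·x^3 + 20·x^4 + 64·x^5 + 192·x^6)·Dx^2  (order 2).
h: a_k = -8, -16, -88, -736/3, -3064/3, -13488/5, …
ICs: h(0) = -8, h′(0) = -16.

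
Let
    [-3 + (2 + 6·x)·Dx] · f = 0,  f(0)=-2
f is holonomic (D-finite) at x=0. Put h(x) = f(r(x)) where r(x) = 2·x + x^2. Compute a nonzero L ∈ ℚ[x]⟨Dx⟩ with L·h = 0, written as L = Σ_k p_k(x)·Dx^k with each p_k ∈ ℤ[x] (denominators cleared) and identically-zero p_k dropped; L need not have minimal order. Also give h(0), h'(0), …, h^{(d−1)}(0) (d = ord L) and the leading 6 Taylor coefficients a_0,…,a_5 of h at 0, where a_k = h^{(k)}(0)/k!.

f: a_k = -2, -3, 9/4, -27/8, 405/64, -1701/128, …
h₀=f(r): pull back L_f along r ⇒ L₀.
L = (-3 - 3·x) + (1 + 6·x + 3·x^2)·Dx  (order 1).
h: a_k = -2, -6, 6, -18, 63, -243, …
ICs: h(0) = -2.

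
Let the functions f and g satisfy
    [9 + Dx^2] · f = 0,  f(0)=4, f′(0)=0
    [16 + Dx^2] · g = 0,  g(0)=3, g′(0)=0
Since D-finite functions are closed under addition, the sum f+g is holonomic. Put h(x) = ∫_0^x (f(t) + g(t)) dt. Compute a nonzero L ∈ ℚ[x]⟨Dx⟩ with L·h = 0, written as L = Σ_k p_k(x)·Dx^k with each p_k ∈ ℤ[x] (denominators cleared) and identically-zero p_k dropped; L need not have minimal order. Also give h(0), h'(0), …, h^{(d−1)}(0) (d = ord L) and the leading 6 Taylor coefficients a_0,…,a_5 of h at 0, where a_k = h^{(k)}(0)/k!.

L = 144·Dx + 25·Dx^3 + Dx^5  (order 5).
h: a_k = 0, 7, 0, -14, 0, 91/10, …
ICs: h(0) = 0, h′(0) = 7, h′′(0) = 0, h′′′(0) = -84, h′′′′(0) = 0.

f: a_k = 4, 0, -18, 0, 27/2, 0, …
g: a_k = 3, 0, -24, 0, 32, 0, …
h₀=f+g: left-lcm gives L₀, ord ≤ 4.
∫: right-multiply L₀ by Dx.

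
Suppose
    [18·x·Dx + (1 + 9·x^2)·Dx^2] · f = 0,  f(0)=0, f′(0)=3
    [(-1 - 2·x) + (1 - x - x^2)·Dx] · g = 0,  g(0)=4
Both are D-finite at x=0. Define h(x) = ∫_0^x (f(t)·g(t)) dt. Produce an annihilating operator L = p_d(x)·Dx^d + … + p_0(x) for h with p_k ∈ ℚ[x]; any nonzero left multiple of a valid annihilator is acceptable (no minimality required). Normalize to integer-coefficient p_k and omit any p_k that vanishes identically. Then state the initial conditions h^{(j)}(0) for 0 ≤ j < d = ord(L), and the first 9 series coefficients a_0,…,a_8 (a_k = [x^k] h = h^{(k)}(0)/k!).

f: a_k = 0, 3, 0, -9, 0, 243/5, 0, -2187/7, 0, …
g: a_k = 4, 4, 8, 12, 20, 32, 52, 84, 136, …
f·g: L₀ = L_f ⊗_s L_g, ord ≤ 2·1.
h=∫h₀ ⇒ L = L₀·Dx.
L = (2 + 18·x + 54·x^2)·Dx + (2 - 14·x + 36·x^2 + 54·x^3)·Dx^2 + (-1 + x - 8·x^2 + 9·x^3 + 9·x^4)·Dx^3  (order 3).
h: a_k = 0, 0, 6, 4, -3, 0, 152/5, 912/35, -7743/70, …
ICs: h(0) = 0, h′(0) = 0, h′′(0) = 12.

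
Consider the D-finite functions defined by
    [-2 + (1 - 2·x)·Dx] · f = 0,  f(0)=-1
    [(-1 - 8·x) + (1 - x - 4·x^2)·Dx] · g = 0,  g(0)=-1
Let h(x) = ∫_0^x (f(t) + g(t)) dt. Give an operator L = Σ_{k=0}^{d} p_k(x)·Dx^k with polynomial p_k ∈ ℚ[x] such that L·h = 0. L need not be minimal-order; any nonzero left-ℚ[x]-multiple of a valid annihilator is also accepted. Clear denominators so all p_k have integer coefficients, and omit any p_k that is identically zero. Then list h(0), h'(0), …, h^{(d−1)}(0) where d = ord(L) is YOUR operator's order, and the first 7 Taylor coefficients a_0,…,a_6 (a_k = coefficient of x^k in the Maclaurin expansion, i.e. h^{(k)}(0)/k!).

f: a_k = -1, -2, -4, -8, -16, -32, -64, …
g: a_k = -1, -1, -5, -9, -29, -65, -181, …
h₀=f+g: left-lcm gives L₀, ord ≤ 2.
h=∫₀ˣh₀: take L = L₀·Dx.
L = (12 - 48·x + 192·x^2 - 128·x^3)·Dx + (-2 - 96·x^2 + 352·x^3 - 256·x^4)·Dx^2 + (-1 + 11·x - 30·x^2 + 80·x^4 - 64·x^5)·Dx^3  (order 3).
h: a_k = 0, -2, -3/2, -3, -17/4, -9, -97/6, …
ICs: h(0) = 0, h′(0) = -2, h′′(0) = -3.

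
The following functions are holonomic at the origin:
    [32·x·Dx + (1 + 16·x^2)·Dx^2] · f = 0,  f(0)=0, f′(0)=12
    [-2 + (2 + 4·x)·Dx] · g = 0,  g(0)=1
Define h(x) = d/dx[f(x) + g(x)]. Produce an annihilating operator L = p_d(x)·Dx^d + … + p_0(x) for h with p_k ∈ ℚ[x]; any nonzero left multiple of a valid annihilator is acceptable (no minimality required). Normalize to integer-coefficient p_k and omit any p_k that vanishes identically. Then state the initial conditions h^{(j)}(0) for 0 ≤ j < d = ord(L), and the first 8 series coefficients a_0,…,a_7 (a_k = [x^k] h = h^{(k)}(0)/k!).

L = (-32 - 160·x + 1536·x^2 + 1536·x^3) + (-35 - 128·x + 1312·x^2 + 6144·x^3 + 5376·x^4)·Dx + (-1 + 30·x + 96·x^2 + 576·x^3 + 1792·x^4 + 1536·x^5)·Dx^2  (order 2).
h: a_k = 13, -1, -381/2, -5/2, 24611/8, -63/8, -786201/16, -429/16, …
ICs: h(0) = 13, h′(0) = -1.

f: a_k = 0, 12, 0, -64, 0, 3072/5, 0, -49152/7, …
g: a_k = 1, 1, -1/2, 1/2, -5/8, 7/8, -21/16, 33/16, …
Weyl lclm of L_f,L_g ⇒ L₀ (ord ≤ 3).
h₀' ⇒ L via d/dx closure of L₀.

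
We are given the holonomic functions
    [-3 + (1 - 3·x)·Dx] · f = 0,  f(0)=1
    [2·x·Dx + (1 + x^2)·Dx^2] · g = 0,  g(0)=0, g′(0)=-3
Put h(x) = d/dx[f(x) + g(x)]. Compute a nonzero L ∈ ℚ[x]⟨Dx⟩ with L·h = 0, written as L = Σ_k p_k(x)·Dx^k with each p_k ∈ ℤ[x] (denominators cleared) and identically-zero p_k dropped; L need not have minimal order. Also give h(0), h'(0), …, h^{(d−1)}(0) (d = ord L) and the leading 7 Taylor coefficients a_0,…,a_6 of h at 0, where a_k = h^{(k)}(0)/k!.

L = (-6 + 72·x + 18·x^2) + (28 - 6·x + 60·x^2 + 18·x^3)·Dx + (-3 + 8·x + 8·x^3 + 3·x^4)·Dx^2  (order 2).
h: a_k = 0, 18, 84, 324, 1212, 4374, 15312, …
ICs: h(0) = 0, h′(0) = 18.

f: a_k = 1, 3, 9, 27, 81, 243, 729, …
g: a_k = 0, -3, 0, 1, 0, -3/5, 0, …
L₀ := lclm(L_f,L_g); ord L₀ ≤ 1+2.
Differentiate: ansatz ord ≤ ord L₀ ⇒ L.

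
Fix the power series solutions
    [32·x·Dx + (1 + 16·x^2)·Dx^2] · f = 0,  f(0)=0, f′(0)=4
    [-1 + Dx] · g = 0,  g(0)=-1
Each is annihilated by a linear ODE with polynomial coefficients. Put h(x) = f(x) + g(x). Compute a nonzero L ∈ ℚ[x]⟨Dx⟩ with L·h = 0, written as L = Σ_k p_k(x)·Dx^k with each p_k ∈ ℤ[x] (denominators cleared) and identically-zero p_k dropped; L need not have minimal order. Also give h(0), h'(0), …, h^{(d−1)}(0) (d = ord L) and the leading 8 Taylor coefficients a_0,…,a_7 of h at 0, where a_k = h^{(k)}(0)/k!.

L = (32 - 32·x - 1536·x^2 - 512·x^3)·Dx + (-33 + 1504·x^2 - 256·x^4)·Dx^2 + (1 + 32·x + 32·x^2 + 512·x^3 + 256·x^4)·Dx^3  (order 3).
h: a_k = -1, 3, -1/2, -43/2, -1/24, 4915/24, -1/720, -11796481/5040, …
ICs: h(0) = -1, h′(0) = 3, h′′(0) = -1.

f: a_k = 0, 4, 0, -64/3, 0, 1024/5, 0, -16384/7, …
g: a_k = -1, -1, -1/2, -1/6, -1/24, -1/120, -1/720, -1/5040, …
Weyl lclm of L_f,L_g ⇒ L₀ (ord ≤ 3).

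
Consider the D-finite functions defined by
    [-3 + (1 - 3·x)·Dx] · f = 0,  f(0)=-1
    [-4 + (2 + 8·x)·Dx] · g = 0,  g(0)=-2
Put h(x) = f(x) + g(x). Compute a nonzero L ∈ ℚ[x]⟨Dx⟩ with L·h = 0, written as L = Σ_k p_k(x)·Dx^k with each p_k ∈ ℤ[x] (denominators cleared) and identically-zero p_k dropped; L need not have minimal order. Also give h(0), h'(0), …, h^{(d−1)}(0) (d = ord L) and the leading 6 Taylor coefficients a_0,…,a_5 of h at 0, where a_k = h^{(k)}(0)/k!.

L = (-48 - 108·x) + (22 + 120·x + 324·x^2)·Dx + (-1 - 19·x - 6·x^2 + 216·x^3)·Dx^2  (order 2).
h: a_k = -3, -7, -5, -35, -61, -299, …
ICs: h(0) = -3, h′(0) = -7.

f: a_k = -1, -3, -9, -27, -81, -243, …
g: a_k = -2, -4, 4, -8, 20, -56, …
L₀ := lclm(L_f,L_g); ord L₀ ≤ 1+1.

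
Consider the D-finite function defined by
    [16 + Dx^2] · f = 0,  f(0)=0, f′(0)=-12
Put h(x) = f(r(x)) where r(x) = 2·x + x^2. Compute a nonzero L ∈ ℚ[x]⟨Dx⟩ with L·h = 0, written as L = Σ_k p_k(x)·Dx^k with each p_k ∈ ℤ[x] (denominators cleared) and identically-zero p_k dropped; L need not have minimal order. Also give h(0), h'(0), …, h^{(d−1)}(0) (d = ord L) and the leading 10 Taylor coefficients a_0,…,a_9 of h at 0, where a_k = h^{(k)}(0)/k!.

f: a_k = 0, -12, 0, 32, 0, -128/5, 0, 1024/105, 0, -2048/945, …
Change of var in L_f (x↦r) gives L₀.
L = (64 + 192·x + 192·x^2 + 64·x^3) - Dx + (1 + x)·Dx^2  (order 2).
h: a_k = 0, -24, -12, 256, 384, -3136/5, -2016, -83968/105, 50176/15, 4902656/945, …
ICs: h(0) = 0, h′(0) = -24.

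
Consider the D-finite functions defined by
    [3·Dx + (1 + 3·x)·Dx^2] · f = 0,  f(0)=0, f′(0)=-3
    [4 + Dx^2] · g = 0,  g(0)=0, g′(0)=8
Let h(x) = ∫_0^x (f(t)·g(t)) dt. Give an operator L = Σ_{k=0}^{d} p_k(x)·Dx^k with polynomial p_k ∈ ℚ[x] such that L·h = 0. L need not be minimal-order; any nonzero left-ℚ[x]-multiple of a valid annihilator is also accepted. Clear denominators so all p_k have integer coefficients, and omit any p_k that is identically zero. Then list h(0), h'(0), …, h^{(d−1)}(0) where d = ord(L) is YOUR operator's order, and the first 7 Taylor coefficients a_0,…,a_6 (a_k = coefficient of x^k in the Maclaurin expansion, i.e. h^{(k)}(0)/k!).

L = (-1112 - 1248·x + 7344·x^2 + 27648·x^3 + 20736·x^4)·Dx + (-48 + 2160·x + 10368·x^2 + 10368·x^3)·Dx^2 + (-250 + 240·x + 4968·x^2 + 13824·x^3 + 10368·x^4)·Dx^3 + (-12 + 540·x + 2592·x^2 + 2592·x^3)·Dx^4 + (7 + 138·x + 783·x^2 + 1728·x^3 + 1296·x^4)·Dx^5  (order 5).
h: a_k = 0, 0, 0, -8, 9, -56/5, 23, …
ICs: h(0) = 0, h′(0) = 0, h′′(0) = 0, h′′′(0) = -48, h′′′′(0) = 216.

f: a_k = 0, -3, 9/2, -9, 81/4, -243/5, 243/2, …
g: a_k = 0, 8, 0, -16/3, 0, 16/15, 0, …
f·g: L₀ = L_f ⊗_s L_g, ord ≤ 2·2.
∫: right-multiply L₀ by Dx.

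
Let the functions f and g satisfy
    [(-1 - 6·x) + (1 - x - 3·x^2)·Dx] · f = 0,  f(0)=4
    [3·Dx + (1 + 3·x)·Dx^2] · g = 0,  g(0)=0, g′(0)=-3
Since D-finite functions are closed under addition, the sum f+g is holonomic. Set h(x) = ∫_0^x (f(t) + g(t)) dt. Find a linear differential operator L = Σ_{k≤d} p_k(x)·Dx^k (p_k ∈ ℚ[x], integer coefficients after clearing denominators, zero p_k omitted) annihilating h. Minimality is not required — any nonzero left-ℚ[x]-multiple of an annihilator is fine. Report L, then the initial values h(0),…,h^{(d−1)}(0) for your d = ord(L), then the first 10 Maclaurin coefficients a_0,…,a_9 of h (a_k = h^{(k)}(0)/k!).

L = (270 + 1422·x + 3780·x^2 + 2916·x^3 + 2916·x^4)·Dx^2 + (24 + 468·x + 2736·x^2 + 5616·x^3 + 5994·x^4 + 4860·x^5)·Dx^3 + (-11 - 79·x - 129·x^2 + 171·x^3 + 783·x^4 + 1377·x^5 + 972·x^6)·Dx^4  (order 4).
h: a_k = 0, 4, 1/2, 41/6, 19/4, 77/4, 557/30, 1019/14, 3889/56, 22817/72, …
ICs: h(0) = 0, h′(0) = 4, h′′(0) = 1, h′′′(0) = 41.

f: a_k = 4, 4, 16, 28, 76, 160, 388, 868, 2032, 4636, …
g: a_k = 0, -3, 9/2, -9, 81/4, -243/5, 243/2, -2187/7, 6561/8, -2187, …
f+g: L₀ = lclm(L_f,L_g), ord ≤ 1+2.
h=∫h₀ ⇒ L = L₀·Dx.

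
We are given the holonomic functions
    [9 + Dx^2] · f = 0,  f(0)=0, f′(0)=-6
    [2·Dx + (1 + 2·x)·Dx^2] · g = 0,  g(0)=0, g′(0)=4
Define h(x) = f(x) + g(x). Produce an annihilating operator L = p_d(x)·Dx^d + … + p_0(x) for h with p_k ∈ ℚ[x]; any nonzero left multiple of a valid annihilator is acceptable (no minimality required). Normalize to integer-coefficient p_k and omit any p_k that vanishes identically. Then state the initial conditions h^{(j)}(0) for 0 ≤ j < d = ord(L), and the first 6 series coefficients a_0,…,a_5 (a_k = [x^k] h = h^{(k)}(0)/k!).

f: a_k = 0, -6, 0, 9, 0, -81/20, …
g: a_k = 0, 4, -4, 16/3, -8, 64/5, …
h₀=f+g: left-lcm gives L₀, ord ≤ 4.
L = (594 + 648·x + 648·x^2)·Dx + (153 + 630·x + 972·x^2 + 648·x^3)·Dx^2 + (66 + 72·x + 72·x^2)·Dx^3 + (17 + 70·x + 108·x^2 + 72·x^3)·Dx^4  (order 4).
h: a_k = 0, -2, -4, 43/3, -8, 35/4, …
ICs: h(0) = 0, h′(0) = -2, h′′(0) = -8, h′′′(0) = 86.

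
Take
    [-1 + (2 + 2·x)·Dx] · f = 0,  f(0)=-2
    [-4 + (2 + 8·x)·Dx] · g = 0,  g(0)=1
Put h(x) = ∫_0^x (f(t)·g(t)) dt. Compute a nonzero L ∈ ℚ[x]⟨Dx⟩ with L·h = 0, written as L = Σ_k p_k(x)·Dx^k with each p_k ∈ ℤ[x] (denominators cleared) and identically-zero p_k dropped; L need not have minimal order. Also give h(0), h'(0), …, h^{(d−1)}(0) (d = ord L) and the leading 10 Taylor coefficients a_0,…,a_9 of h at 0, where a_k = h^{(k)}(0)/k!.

f: a_k = -2, -1, 1/4, -1/8, 5/64, -7/128, 21/512, -33/1024, 429/16384, -715/32768, …
g: a_k = 1, 2, -2, 4, -10, 28, -84, 264, -858, 2860, …
f·g: L₀ = L_f ⊗_s L_g, ord ≤ 1·1.
Integrate: L := L₀·Dx.
L = (-5 - 8·x)·Dx + (2 + 10·x + 8·x^2)·Dx^2  (order 2).
h: a_k = 0, -2, -5/2, 3/4, -45/32, 981/320, -1905/256, 70029/3584, -445725/8192, 2596645/16384, …
ICs: h(0) = 0, h′(0) = -2.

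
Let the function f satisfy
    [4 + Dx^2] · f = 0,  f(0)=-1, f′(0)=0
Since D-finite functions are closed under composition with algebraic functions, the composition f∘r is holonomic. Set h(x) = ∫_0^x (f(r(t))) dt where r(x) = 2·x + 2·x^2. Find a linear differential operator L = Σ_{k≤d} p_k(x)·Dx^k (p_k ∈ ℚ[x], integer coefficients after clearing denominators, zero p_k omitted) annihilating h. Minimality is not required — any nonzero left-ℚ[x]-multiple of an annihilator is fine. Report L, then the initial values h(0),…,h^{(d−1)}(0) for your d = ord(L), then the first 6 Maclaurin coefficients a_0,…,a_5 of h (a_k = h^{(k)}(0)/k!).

L = (16 + 96·x + 192·x^2 + 128·x^3)·Dx - 2·Dx^2 + (1 + 2·x)·Dx^3  (order 3).
h: a_k = 0, -1, 0, 8/3, 4, -8/15, …
ICs: h(0) = 0, h′(0) = -1, h′′(0) = 0.

f: a_k = -1, 0, 2, 0, -2/3, 0, …
Substitute x→r, Dx→(1/r')Dx; clear ⇒ L₀.
h=∫₀ˣh₀: take L = L₀·Dx.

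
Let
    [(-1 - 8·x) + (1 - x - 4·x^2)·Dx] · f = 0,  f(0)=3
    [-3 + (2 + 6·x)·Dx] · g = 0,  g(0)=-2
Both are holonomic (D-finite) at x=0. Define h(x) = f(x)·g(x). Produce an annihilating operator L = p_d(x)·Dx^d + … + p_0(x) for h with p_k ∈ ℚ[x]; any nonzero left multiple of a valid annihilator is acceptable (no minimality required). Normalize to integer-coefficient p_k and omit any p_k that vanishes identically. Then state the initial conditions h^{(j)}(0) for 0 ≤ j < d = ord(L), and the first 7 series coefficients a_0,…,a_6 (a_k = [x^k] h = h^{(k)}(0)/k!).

f: a_k = 3, 3, 15, 27, 87, 195, 543, …
g: a_k = -2, -3, 9/4, -27/8, 405/64, -1701/128, 15309/512, …
Product ⇒ symmetric product L₀, ord ≤ 1.
L = (5 + 19·x + 36·x^2) + (-2 - 4·x + 14·x^2 + 24·x^3)·Dx  (order 1).
h: a_k = -6, -15, -129/4, -819/8, -13593/64, -84705/128, -727869/512, …
ICs: h(0) = -6.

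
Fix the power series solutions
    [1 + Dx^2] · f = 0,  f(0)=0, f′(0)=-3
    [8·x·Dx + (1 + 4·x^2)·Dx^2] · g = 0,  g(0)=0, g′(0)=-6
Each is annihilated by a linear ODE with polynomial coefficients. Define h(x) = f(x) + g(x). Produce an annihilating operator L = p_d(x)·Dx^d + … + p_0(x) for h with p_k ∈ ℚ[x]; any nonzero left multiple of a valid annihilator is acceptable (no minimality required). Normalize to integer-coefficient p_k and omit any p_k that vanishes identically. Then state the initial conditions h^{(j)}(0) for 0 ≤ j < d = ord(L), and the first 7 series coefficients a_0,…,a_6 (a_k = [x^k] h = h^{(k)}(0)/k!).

L = (-376·x + 1600·x^3 + 128·x^5)·Dx + (-7 + 76·x^2 + 432·x^4 + 64·x^6)·Dx^2 + (-376·x + 1600·x^3 + 128·x^5)·Dx^3 + (-7 + 76·x^2 + 432·x^4 + 64·x^6)·Dx^4  (order 4).
h: a_k = 0, -9, 0, 17/2, 0, -769/40, 0, …
ICs: h(0) = 0, h′(0) = -9, h′′(0) = 0, h′′′(0) = 51.

f: a_k = 0, -3, 0, 1/2, 0, -1/40, 0, …
g: a_k = 0, -6, 0, 8, 0, -96/5, 0, …
h₀=f+g: left-lcm gives L₀, ord ≤ 4.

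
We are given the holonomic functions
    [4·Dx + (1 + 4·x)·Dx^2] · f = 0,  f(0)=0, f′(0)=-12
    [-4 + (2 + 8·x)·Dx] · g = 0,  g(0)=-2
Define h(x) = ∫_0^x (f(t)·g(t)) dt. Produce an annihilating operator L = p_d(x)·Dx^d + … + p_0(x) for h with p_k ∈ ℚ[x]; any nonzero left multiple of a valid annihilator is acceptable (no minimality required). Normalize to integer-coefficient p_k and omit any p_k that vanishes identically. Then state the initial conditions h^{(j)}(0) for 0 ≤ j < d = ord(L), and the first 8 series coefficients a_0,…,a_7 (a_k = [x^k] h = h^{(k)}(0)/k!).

f: a_k = 0, -12, 24, -64, 192, -3072/5, 2048, -49152/7, …
g: a_k = -2, -4, 4, -8, 20, -56, 168, -528, …
L₀ := L_f ⊗_s L_g (sym. prod.), ord ≤ 2.
∫: right-multiply L₀ by Dx.
L = 4·Dx + (1 + 8·x + 16·x^2)·Dx^3  (order 3).
h: a_k = 0, 0, 12, 0, -4, 64/5, -568/15, 3968/35, …
ICs: h(0) = 0, h′(0) = 0, h′′(0) = 24.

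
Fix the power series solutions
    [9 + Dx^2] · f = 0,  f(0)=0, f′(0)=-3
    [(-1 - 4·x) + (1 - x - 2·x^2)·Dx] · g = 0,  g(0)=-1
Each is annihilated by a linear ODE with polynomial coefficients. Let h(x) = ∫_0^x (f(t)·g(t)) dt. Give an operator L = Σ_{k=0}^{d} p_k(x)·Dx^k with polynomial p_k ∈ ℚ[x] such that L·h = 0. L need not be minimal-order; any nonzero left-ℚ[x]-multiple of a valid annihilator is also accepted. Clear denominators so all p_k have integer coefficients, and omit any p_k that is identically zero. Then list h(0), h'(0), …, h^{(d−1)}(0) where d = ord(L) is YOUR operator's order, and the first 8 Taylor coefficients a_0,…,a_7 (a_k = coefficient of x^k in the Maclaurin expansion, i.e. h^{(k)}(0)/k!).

L = (-5 + 9·x + 18·x^2)·Dx + (2 + 8·x)·Dx^2 + (-1 + x + 2·x^2)·Dx^3  (order 3).
h: a_k = 0, 0, 3/2, 1, 9/8, 21/10, 287/80, 243/40, …
ICs: h(0) = 0, h′(0) = 0, h′′(0) = 3.

f: a_k = 0, -3, 0, 9/2, 0, -81/40, 0, 243/560, …
g: a_k = -1, -1, -3, -5, -11, -21, -43, -85, …
f·g: L₀ = L_f ⊗_s L_g, ord ≤ 2·1.
Integrate: L := L₀·Dx.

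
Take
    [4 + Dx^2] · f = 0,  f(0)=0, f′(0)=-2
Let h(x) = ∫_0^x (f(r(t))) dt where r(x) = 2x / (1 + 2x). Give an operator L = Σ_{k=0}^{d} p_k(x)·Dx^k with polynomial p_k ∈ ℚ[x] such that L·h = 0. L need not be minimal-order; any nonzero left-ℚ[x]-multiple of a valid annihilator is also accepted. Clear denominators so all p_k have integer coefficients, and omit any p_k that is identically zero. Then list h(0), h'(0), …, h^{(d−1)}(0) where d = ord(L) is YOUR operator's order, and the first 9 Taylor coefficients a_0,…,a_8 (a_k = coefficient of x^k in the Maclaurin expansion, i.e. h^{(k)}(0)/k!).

f: a_k = 0, -2, 0, 4/3, 0, -4/15, 0, 8/315, 0, …
h₀=f(r): pull back L_f along r ⇒ L₀.
∫: right-multiply L₀ by Dx.
L = 16·Dx + (4 + 24·x + 48·x^2 + 32·x^3)·Dx^2 + (1 + 8·x + 24·x^2 + 32·x^3 + 16·x^4)·Dx^3  (order 3).
h: a_k = 0, 0, -2, 8/3, -4/3, -32/5, 1376/45, -640/7, 70688/315, …
ICs: h(0) = 0, h′(0) = 0, h′′(0) = -4.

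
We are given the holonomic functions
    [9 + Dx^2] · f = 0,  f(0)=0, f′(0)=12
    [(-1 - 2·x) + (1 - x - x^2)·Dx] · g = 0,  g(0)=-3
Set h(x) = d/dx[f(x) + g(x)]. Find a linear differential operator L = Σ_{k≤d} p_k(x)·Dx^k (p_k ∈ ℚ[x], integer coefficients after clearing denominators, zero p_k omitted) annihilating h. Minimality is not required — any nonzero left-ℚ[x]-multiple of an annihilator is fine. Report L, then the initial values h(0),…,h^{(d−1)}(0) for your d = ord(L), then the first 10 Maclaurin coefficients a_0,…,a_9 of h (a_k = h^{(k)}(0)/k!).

L = (468 + 1026·x + 1170·x^2 + 450·x^3 + 630·x^4 + 486·x^5 + 162·x^6) + (-81 - 63·x + 252·x^2 + 45·x^3 - 90·x^4 + 153·x^5 + 189·x^6 + 54·x^7)·Dx + (52 + 114·x + 130·x^2 + 50·x^3 + 70·x^4 + 54·x^5 + 18·x^6)·Dx^2 + (-9 - 7·x + 28·x^2 + 5·x^3 - 10·x^4 + 17·x^5 + 21·x^6 + 6·x^7)·Dx^3  (order 3).
h: a_k = 9, -12, -81, -60, -159/2, -234, -9063/20, -816, -1661013/1120, -2670, …
ICs: h(0) = 9, h′(0) = -12, h′′(0) = -162.

f: a_k = 0, 12, 0, -18, 0, 81/10, 0, -243/140, 0, 243/1120, …
g: a_k = -3, -3, -6, -9, -15, -24, -39, -63, -102, -165, …
h₀=f+g: left-lcm gives L₀, ord ≤ 3.
h=h₀': d/dx-closure on L₀ ⇒ L.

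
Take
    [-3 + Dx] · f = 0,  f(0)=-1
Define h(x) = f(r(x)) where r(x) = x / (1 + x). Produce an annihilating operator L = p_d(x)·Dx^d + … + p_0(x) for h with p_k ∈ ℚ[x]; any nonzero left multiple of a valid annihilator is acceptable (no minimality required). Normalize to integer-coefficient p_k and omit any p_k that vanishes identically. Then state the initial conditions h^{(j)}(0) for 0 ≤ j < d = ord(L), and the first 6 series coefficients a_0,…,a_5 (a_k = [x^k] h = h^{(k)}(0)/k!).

L = -3 + (1 + 2·x + x^2)·Dx  (order 1).
h: a_k = -1, -3, -3/2, 3/2, -3/8, -21/40, …
ICs: h(0) = -1.

f: a_k = -1, -3, -9/2, -9/2, -27/8, -81/40, …
Substitute x→r, Dx→(1/r')Dx; clear ⇒ L₀.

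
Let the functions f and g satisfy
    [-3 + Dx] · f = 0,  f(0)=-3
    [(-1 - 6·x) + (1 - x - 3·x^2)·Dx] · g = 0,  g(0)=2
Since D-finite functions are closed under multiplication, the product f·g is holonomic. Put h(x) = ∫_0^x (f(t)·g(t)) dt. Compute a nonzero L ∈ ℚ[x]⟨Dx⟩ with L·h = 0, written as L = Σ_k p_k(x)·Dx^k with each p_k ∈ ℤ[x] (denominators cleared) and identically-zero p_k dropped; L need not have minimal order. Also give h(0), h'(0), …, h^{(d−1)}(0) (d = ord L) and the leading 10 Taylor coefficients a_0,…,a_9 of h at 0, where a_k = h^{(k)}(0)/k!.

L = (4 + 3·x - 9·x^2)·Dx + (-1 + x + 3·x^2)·Dx^2  (order 2).
h: a_k = 0, -6, -12, -23, -42, -1581/20, -1519/10, -84129/280, -169401/280, -8325841/6720, …
ICs: h(0) = 0, h′(0) = -6.

f: a_k = -3, -9, -27/2, -27/2, -81/8, -243/40, -243/80, -729/560, -2187/4480, -729/4480, …
g: a_k = 2, 2, 8, 14, 38, 80, 194, 434, 1016, 2318, …
f·g: L₀ = L_f ⊗_s L_g, ord ≤ 1·1.
∫: right-multiply L₀ by Dx.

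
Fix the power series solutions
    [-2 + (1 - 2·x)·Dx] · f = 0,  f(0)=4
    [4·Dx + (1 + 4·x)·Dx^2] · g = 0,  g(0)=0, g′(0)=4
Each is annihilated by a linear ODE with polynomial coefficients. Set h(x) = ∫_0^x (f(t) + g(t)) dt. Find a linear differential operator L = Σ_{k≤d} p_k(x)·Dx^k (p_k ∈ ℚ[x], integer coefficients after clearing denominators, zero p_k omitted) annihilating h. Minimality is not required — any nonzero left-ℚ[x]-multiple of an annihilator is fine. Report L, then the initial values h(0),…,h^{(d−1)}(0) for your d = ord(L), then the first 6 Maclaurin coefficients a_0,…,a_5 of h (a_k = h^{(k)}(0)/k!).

L = (28 + 16·x)·Dx^2 + (-1 + 40·x + 32·x^2)·Dx^3 + (-1 - 3·x + 6·x^2 + 8·x^3)·Dx^4  (order 4).
h: a_k = 0, 4, 6, 8/3, 40/3, 0, …
ICs: h(0) = 0, h′(0) = 4, h′′(0) = 12, h′′′(0) = 16.

f: a_k = 4, 8, 16, 32, 64, 128, …
g: a_k = 0, 4, -8, 64/3, -64, 1024/5, …
Sum ⇒ L₀ = lclm(L_f,L_g) in ℚ(x)⟨Dx⟩.
∫: right-multiply L₀ by Dx.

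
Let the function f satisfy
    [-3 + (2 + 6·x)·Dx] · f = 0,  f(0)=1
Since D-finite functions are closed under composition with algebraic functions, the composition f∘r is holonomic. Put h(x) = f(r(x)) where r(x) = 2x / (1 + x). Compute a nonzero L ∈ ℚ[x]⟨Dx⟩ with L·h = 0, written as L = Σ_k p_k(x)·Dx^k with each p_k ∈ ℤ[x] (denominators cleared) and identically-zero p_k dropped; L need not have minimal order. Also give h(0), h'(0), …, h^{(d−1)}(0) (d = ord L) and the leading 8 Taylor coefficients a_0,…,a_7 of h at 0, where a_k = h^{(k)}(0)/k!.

f: a_k = 1, 3/2, -9/8, 27/16, -405/128, 1701/256, -15309/1024, 72171/2048, …
L₀ from L_f via x↦r, Dx↦r'^{-1}Dx.
L = -3 + (1 + 8·x + 7·x^2)·Dx  (order 1).
h: a_k = 1, 3, -15/2, 51/2, -861/8, 4137/8, -42987/16, 234975/16, …
ICs: h(0) = 1.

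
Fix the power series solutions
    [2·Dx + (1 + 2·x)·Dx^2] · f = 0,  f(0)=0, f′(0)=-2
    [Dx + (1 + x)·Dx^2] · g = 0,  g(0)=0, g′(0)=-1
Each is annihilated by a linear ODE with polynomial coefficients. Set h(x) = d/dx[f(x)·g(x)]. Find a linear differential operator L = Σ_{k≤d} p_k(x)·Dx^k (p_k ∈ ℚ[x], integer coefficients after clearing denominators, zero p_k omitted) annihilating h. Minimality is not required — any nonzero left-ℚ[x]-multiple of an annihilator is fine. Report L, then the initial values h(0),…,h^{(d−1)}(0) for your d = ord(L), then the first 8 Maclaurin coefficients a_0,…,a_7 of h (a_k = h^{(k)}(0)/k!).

f: a_k = 0, -2, 2, -8/3, 4, -32/5, 32/3, -128/7, …
g: a_k = 0, -1, 1/2, -1/3, 1/4, -1/5, 1/6, -1/7, …
L₀ := L_f ⊗_s L_g (sym. prod.), ord ≤ 4.
h₀' ⇒ L via d/dx closure of L₀.
L = (20 + 48·x + 32·x^2) + (66 + 268·x + 360·x^2 + 160·x^3)·Dx + (32 + 180·x + 372·x^2 + 336·x^3 + 112·x^4)·Dx^2 + (3 + 22·x + 63·x^2 + 88·x^3 + 60·x^4 + 16·x^5)·Dx^3  (order 3).
h: a_k = 0, 4, -9, 52/3, -65/2, 917/15, -581/5, 4688/21, …
ICs: h(0) = 0, h′(0) = 4, h′′(0) = -18.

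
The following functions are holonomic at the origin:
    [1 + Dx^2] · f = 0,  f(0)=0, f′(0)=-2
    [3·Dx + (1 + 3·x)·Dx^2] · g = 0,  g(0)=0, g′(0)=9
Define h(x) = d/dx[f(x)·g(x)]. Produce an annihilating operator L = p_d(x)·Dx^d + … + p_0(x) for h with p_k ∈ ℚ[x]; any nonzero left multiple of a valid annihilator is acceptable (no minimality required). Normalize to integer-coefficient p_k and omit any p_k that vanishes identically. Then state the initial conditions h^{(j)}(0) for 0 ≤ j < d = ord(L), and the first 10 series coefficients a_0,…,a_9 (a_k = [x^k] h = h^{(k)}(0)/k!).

L = (-8897 - 1764·x - 7722·x^2 - 14364·x^3 - 7533·x^4 + 5832·x^5 + 2916·x^6) + (-3432 - 13248·x - 12420·x^2 - 8100·x^3 + 9720·x^4 + 5832·x^5)·Dx + (-9100 - 3204·x - 11070·x^2 - 17064·x^3 - 6318·x^4 + 11664·x^5 + 5832·x^6)·Dx^2 + (-3432 - 13248·x - 12420·x^2 - 8100·x^3 + 9720·x^4 + 5832·x^5)·Dx^3 + (-203 - 1440·x - 3348·x^2 - 2700·x^3 + 1215·x^4 + 5832·x^5 + 2916·x^6)·Dx^4  (order 4).
h: a_k = 0, -36, 81, -204, 585, -3393/2, 198513/40, -511397/35, 1512081/35, -184492667/1440, …
ICs: h(0) = 0, h′(0) = -36, h′′(0) = 162, h′′′(0) = -1224.

f: a_k = 0, -2, 0, 1/3, 0, -1/60, 0, 1/2520, 0, -1/181440, …
g: a_k = 0, 9, -27/2, 27, -243/4, 729/5, -729/2, 6561/7, -19683/8, 6561, …
f·g: L₀ = L_f ⊗_s L_g, ord ≤ 2·2.
h₀' ⇒ L via d/dx closure of L₀.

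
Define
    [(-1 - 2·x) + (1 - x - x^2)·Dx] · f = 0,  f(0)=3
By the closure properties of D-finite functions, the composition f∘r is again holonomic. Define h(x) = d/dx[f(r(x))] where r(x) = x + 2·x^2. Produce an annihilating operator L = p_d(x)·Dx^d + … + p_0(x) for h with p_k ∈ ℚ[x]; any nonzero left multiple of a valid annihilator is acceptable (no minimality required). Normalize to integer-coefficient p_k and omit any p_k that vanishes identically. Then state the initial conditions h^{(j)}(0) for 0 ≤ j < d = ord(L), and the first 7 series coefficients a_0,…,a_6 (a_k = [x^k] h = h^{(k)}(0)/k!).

L = (8 + 42·x + 126·x^2 + 208·x^3 + 408·x^4 + 480·x^5 + 320·x^6) + (-1 - 5·x - 3·x^2 + 18·x^3 + 80·x^4 + 120·x^5 + 112·x^6 + 64·x^7)·Dx  (order 1).
h: a_k = 3, 24, 99, 372, 1260, 4266, 13797, …
ICs: h(0) = 3.

f: a_k = 3, 3, 6, 9, 15, 24, 39, …
Substitute x→r, Dx→(1/r')Dx; clear ⇒ L₀.
Derive L from L₀ (diff closure).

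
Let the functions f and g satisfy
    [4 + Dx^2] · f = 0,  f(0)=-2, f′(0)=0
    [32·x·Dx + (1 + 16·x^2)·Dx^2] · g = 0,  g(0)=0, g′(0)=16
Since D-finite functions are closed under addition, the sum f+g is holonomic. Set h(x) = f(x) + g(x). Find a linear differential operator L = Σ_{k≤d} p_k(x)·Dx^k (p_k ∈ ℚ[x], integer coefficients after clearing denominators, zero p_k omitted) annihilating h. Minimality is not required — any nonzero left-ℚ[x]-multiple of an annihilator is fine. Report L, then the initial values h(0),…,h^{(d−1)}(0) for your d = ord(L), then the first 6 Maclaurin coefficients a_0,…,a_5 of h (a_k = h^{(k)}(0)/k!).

f: a_k = -2, 0, 4, 0, -4/3, 0, …
g: a_k = 0, 16, 0, -256/3, 0, 4096/5, …
f+g: L₀ = lclm(L_f,L_g), ord ≤ 2+2.
L = (-6016·x + 102400·x^3 + 32768·x^5)·Dx + (-28 + 1216·x^2 + 27648·x^4 + 16384·x^6)·Dx^2 + (-1504·x + 25600·x^3 + 8192·x^5)·Dx^3 + (-7 + 304·x^2 + 6912·x^4 + 4096·x^6)·Dx^4  (order 4).
h: a_k = -2, 16, 4, -256/3, -4/3, 4096/5, …
ICs: h(0) = -2, h′(0) = 16, h′′(0) = 8, h′′′(0) = -512.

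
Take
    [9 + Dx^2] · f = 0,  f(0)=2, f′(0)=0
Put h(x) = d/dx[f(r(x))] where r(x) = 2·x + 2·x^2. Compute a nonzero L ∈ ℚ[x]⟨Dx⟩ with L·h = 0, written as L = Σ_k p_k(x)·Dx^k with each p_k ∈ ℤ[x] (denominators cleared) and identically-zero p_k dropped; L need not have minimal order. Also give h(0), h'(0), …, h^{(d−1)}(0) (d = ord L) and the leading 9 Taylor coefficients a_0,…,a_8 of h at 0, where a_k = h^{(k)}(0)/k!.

f: a_k = 2, 0, -9, 0, 27/4, 0, -81/40, 0, 729/2240, …
f∘r: x↦r, Dx↦Dx/r' in L_f ⇒ L₀.
h₀' ⇒ L via d/dx closure of L₀.
L = (48 + 288·x + 864·x^2 + 1152·x^3 + 576·x^4) + (-6 - 12·x)·Dx + (1 + 4·x + 4·x^2)·Dx^2  (order 2).
h: a_k = 0, -72, -216, 288, 2160, 15552/5, -12096/5, -490752/35, -606528/35, …
ICs: h(0) = 0, h′(0) = -72.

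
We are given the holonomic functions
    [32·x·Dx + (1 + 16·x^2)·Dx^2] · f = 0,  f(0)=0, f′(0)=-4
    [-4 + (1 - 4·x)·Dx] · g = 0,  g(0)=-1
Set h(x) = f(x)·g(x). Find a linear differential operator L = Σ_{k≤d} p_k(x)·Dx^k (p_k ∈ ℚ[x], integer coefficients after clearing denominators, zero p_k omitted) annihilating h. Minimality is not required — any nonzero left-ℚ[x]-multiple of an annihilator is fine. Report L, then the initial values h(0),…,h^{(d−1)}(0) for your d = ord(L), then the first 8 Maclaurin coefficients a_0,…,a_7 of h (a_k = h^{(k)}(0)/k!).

f: a_k = 0, -4, 0, 64/3, 0, -1024/5, 0, 16384/7, …
g: a_k = -1, -4, -16, -64, -256, -1024, -4096, -16384, …
h₀=f·g: eliminate ⇒ L₀, order ≤ 2·1.
L = 128·x + (8 - 32·x + 256·x^2)·Dx + (-1 + 4·x - 16·x^2 + 64·x^3)·Dx^2  (order 2).
h: a_k = 0, 4, 16, 128/3, 512/3, 13312/15, 53248/15, 1245184/105, …
ICs: h(0) = 0, h′(0) = 4.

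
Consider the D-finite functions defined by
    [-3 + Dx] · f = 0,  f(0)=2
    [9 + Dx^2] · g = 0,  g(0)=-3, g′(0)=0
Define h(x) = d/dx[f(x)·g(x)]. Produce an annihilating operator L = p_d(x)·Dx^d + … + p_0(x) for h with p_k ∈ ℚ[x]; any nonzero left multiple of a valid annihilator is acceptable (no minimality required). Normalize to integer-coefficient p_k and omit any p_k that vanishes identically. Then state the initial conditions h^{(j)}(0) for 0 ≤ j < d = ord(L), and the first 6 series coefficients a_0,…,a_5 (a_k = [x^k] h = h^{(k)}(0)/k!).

L = 18 - 6·Dx + Dx^2  (order 2).
h: a_k = -18, 0, 162, 324, 243, 0, …
ICs: h(0) = -18, h′(0) = 0.

f: a_k = 2, 6, 9, 9, 27/4, 81/20, …
g: a_k = -3, 0, 27/2, 0, -81/8, 0, …
Product ⇒ symmetric product L₀, ord ≤ 2.
Differentiate: ansatz ord ≤ ord L₀ ⇒ L.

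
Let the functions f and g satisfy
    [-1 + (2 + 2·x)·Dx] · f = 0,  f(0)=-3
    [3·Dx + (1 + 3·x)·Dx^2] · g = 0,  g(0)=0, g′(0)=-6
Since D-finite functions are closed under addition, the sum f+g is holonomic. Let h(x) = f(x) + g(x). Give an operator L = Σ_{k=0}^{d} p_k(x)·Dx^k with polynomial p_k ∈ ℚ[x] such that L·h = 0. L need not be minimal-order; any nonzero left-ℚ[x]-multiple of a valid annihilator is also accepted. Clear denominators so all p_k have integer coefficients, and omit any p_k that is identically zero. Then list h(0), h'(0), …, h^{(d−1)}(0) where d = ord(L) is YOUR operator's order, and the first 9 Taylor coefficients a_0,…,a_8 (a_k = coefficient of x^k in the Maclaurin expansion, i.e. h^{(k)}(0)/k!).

f: a_k = -3, -3/2, 3/8, -3/16, 15/128, -21/256, 63/1024, -99/2048, 1287/32768, …
g: a_k = 0, -6, 9, -18, 81/2, -486/5, 243, -4374/7, 6561/4, …
f+g: L₀ = lclm(L_f,L_g), ord ≤ 1+2.
L = (27 + 9·x)·Dx + (69 + 126·x + 45·x^2)·Dx^2 + (10 + 46·x + 54·x^2 + 18·x^3)·Dx^3  (order 3).
h: a_k = -3, -15/2, 75/8, -291/16, 5199/128, -124521/1280, 248895/1024, -8958645/14336, 53748999/32768, …
ICs: h(0) = -3, h′(0) = -15/2, h′′(0) = 75/4.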